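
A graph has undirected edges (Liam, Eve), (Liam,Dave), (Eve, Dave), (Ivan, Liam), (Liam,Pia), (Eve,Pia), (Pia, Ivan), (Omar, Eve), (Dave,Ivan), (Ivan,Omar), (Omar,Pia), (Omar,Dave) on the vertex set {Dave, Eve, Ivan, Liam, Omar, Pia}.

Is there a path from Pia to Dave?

Yes

Explore from Pia.
Distance 1: reach Eve, Ivan, Liam, Omar.
Distance 2: reach Dave.
Found Dave.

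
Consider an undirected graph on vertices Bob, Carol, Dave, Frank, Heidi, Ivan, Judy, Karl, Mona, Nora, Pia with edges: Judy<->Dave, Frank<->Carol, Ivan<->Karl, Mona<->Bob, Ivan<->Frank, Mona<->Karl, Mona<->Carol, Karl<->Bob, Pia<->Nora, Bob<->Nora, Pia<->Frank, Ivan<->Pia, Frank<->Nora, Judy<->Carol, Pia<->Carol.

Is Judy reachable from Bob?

Yes

Explore from Bob.
Distance 1: reach Karl, Mona, Nora.
Distance 2: reach Carol, Frank, Ivan, Pia.
Distance 3: reach Judy.
Found Judy.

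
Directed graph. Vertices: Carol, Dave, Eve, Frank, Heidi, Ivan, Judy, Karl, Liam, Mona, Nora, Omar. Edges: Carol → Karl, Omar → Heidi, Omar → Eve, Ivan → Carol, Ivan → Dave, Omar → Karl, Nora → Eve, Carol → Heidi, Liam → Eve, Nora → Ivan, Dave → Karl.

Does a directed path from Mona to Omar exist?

Mona has no outgoing edges, so nothing is reachable from it.

No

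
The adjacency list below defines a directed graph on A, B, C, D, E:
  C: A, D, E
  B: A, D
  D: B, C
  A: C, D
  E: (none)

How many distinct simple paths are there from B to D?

B→A→C→D
B→A→D
B→D

3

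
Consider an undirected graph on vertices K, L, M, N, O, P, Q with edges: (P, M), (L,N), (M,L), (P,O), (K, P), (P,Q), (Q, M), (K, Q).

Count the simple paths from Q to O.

3

Q–K–P–O
Q–M–P–O
Q–P–O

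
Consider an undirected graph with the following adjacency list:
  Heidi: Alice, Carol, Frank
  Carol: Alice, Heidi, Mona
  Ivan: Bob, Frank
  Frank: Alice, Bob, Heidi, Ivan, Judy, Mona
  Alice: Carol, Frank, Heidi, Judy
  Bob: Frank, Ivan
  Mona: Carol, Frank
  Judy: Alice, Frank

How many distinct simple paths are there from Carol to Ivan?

14

Carol–Alice–Frank–Bob–Ivan
Carol–Alice–Frank–Ivan
Carol–Alice–Heidi–Frank–Bob–Ivan
Carol–Alice–Heidi–Frank–Ivan
Carol–Alice–Judy–Frank–Bob–Ivan
Carol–Alice–Judy–Frank–Ivan
Carol–Heidi–Alice–Frank–Bob–Ivan
Carol–Heidi–Alice–Frank–Ivan
Carol–Heidi–Alice–Judy–Frank–Bob–Ivan
Carol–Heidi–Alice–Judy–Frank–Ivan
Carol–Heidi–Frank–Bob–Ivan
Carol–Heidi–Frank–Ivan
Carol–Mona–Frank–Bob–Ivan
Carol–Mona–Frank–Ivan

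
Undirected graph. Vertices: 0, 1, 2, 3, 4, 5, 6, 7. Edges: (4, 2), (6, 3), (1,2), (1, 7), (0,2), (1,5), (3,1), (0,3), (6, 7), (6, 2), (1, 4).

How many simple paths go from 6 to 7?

6–2–0–3–1–7
6–2–1–7
6–2–4–1–7
6–3–0–2–1–7
6–3–0–2–4–1–7
6–3–1–7
6–7

7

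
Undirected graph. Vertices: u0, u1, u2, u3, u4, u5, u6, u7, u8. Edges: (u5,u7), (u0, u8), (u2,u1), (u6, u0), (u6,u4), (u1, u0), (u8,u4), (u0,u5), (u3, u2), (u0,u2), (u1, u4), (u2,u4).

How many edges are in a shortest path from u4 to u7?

Distance 0: u4.
Distance 1: u1, u2, u6, u8.
Distance 2: u0, u3.
Distance 3: u5.
Distance 4: u7 — contains u7.

4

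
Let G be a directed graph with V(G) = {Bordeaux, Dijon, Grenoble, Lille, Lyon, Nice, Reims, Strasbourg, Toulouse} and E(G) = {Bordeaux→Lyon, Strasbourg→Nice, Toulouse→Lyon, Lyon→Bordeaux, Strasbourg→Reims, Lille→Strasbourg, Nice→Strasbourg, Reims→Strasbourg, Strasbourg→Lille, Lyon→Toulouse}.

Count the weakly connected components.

4

From Bordeaux: component {Bordeaux, Lyon, Toulouse}.
From Dijon: component {Dijon}.
From Grenoble: component {Grenoble}.
From Lille: component {Lille, Nice, Reims, Strasbourg}.
That's 4 components.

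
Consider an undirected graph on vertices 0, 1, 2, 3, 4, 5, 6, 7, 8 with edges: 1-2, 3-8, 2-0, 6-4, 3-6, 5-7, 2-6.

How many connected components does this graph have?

2

From 0: component {0, 1, 2, 3, 4, 6, 8}.
From 5: component {5, 7}.
That's 2 components.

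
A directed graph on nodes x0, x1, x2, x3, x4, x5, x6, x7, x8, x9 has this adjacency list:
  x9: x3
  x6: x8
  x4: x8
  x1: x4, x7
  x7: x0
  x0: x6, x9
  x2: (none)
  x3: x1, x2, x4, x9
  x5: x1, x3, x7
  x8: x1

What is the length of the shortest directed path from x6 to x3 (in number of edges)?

Distance 0: x6.
Distance 1: x8.
Distance 2: x1.
Distance 3: x4, x7.
Distance 4: x0.
Distance 5: x9.
Distance 6: x3 — contains x3.

6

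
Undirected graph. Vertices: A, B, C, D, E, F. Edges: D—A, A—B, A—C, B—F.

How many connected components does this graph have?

2

From A: component {A, B, C, D, F}.
From E: component {E}.
That's 2 components.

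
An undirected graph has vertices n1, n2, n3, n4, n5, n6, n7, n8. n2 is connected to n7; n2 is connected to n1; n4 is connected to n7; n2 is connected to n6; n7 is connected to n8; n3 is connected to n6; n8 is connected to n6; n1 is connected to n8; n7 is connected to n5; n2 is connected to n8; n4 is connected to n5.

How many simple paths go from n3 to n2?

n3–n6–n2
n3–n6–n8–n1–n2
n3–n6–n8–n2
n3–n6–n8–n7–n2

4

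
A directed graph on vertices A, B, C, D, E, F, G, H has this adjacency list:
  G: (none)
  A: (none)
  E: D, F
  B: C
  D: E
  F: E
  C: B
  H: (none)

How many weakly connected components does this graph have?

From A: component {A}.
From B: component {B, C}.
From D: component {D, E, F}.
From G: component {G}.
From H: component {H}.
That's 5 components.

5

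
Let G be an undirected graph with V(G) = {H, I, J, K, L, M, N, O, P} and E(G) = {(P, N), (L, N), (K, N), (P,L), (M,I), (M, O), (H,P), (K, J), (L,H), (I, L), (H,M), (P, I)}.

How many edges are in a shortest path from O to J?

Distance 0: O.
Distance 1: M.
Distance 2: H, I.
Distance 3: L, P.
Distance 4: N.
Distance 5: K.
Distance 6: J — contains J.

6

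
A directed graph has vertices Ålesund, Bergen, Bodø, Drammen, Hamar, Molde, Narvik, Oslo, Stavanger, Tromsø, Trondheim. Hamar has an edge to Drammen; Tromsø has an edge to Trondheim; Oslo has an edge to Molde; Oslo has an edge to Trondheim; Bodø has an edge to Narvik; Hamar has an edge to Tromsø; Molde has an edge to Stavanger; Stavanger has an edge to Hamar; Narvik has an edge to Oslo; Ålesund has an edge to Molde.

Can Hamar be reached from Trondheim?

Trondheim has no outgoing edges, so nothing is reachable from it.

No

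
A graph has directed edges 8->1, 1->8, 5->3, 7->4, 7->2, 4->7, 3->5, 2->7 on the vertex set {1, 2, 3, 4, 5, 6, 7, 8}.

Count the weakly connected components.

From 1: component {1, 8}.
From 2: component {2, 4, 7}.
From 3: component {3, 5}.
From 6: component {6}.
That's 4 components.

4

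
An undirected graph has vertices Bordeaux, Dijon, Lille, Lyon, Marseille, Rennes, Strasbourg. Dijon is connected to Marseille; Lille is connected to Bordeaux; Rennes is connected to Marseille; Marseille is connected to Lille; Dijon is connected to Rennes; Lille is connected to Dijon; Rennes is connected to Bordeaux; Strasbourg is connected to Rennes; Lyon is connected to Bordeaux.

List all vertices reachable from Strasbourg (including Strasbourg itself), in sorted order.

Start at Strasbourg.
Its neighbours: Rennes.
Then their neighbours: Bordeaux, Dijon, Marseille.
Then next layer: Lille, Lyon.
Every vertex is now reached.

Bordeaux, Dijon, Lille, Lyon, Marseille, Rennes, Strasbourg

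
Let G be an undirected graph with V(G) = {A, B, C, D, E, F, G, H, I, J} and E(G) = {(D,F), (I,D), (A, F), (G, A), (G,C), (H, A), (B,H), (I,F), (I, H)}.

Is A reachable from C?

Explore from C.
Distance 1: reach G.
Distance 2: reach A.
Found A.

Yes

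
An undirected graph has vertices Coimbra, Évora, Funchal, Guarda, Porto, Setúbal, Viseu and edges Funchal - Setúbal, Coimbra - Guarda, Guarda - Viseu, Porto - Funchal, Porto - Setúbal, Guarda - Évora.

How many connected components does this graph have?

From Coimbra: component {Coimbra, Évora, Guarda, Viseu}.
From Funchal: component {Funchal, Porto, Setúbal}.
That's 2 components.

2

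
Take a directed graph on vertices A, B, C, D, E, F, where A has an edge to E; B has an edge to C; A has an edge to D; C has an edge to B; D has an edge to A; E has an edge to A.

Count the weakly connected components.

From A: component {A, D, E}.
From B: component {B, C}.
From F: component {F}.
That's 3 components.

3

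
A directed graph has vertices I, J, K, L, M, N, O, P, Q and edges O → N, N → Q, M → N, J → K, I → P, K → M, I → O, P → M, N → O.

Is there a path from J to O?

Explore from J.
Distance 1: reach K.
Distance 2: reach M.
Distance 3: reach N.
Distance 4: reach O, Q.
Found O.

Yes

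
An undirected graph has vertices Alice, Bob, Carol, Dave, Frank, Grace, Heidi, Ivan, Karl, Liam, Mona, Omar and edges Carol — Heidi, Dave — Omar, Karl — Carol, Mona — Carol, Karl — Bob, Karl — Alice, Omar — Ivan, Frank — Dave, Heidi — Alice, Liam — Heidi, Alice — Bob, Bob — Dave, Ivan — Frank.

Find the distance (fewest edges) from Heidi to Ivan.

5

Distance 0: Heidi.
Distance 1: Alice, Carol, Liam.
Distance 2: Bob, Karl, Mona.
Distance 3: Dave.
Distance 4: Frank, Omar.
Distance 5: Ivan — contains Ivan.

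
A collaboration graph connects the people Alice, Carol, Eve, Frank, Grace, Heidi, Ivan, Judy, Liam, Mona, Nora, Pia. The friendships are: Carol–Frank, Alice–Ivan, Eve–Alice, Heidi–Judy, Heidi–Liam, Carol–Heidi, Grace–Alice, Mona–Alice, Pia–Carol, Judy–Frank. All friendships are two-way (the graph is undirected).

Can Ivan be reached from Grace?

Explore from Grace.
Distance 1: reach Alice.
Distance 2: reach Eve, Ivan, Mona.
Found Ivan.

Yes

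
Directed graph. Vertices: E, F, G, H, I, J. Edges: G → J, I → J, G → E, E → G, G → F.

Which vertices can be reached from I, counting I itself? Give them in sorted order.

Start at I.
Its neighbours: J.
Nothing further is reachable.

I, J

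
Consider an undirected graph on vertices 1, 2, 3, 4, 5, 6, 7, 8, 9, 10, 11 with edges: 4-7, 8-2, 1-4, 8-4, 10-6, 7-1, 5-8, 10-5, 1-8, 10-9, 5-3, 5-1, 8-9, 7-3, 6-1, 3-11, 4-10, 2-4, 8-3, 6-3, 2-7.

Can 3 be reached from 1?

Explore from 1.
Distance 1: reach 4, 5, 6, 7, 8.
Distance 2: reach 2, 3, 9, 10.
Found 3.

Yes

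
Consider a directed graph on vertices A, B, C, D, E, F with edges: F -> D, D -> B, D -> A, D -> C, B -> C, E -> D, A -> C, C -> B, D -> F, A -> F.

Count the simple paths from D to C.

3

D→A→C
D→B→C
D→C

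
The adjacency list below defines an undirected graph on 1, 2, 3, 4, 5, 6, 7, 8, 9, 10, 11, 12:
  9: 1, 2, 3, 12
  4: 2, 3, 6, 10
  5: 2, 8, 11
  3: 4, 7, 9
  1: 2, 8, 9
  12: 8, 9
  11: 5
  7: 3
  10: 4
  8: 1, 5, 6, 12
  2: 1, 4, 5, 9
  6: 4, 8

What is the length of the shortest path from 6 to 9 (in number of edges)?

Distance 0: 6.
Distance 1: 4, 8.
Distance 2: 1, 2, 3, 5, 10, 12.
Distance 3: 7, 9, 11 — contains 9.

3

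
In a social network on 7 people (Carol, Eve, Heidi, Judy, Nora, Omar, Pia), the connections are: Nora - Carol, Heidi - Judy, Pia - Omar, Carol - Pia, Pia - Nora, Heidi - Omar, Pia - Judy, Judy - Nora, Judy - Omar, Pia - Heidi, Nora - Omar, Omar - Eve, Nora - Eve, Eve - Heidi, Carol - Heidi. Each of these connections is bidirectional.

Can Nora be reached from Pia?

Explore from Pia.
Distance 1: reach Carol, Heidi, Judy, Nora, Omar.
Found Nora.

Yes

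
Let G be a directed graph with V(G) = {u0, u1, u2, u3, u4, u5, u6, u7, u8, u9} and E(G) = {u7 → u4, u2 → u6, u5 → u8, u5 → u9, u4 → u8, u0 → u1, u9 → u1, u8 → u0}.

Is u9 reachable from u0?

Explore from u0.
Distance 1: reach u1.
The search from u0 is exhausted; no directed path reaches u9.

No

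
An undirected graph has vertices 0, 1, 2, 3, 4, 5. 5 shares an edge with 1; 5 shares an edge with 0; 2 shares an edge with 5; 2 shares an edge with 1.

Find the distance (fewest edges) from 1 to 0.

2

Distance 0: 1.
Distance 1: 2, 5.
Distance 2: 0 — contains 0.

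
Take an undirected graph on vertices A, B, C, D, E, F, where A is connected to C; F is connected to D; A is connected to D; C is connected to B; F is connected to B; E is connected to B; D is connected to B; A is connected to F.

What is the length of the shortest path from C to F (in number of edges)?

2

Distance 0: C.
Distance 1: A, B.
Distance 2: D, E, F — contains F.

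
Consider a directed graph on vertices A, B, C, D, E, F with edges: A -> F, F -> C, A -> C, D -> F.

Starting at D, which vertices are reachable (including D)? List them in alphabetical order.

C, D, F

Start at D.
Its neighbours: F.
Then their neighbours: C.
Nothing further is reachable.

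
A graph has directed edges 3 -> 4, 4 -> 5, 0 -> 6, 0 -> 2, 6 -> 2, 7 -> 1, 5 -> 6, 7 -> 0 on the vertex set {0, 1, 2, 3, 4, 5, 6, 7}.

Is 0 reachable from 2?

No

2 has no outgoing edges, so nothing is reachable from it.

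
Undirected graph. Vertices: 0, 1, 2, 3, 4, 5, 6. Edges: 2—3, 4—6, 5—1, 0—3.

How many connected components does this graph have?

From 0: component {0, 2, 3}.
From 1: component {1, 5}.
From 4: component {4, 6}.
That's 3 components.

3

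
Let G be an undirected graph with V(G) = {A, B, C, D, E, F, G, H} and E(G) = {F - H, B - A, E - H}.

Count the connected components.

5

From A: component {A, B}.
From C: component {C}.
From D: component {D}.
From E: component {E, F, H}.
From G: component {G}.
That's 5 components.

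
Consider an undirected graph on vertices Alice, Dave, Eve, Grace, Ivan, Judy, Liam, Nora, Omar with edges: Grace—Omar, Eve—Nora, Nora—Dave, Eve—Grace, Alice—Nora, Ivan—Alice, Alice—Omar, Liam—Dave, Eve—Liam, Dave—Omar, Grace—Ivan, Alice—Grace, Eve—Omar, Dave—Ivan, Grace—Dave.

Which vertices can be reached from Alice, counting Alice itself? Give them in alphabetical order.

Alice, Dave, Eve, Grace, Ivan, Liam, Nora, Omar

Start at Alice.
Its neighbours: Grace, Ivan, Nora, Omar.
Then their neighbours: Dave, Eve.
Then next layer: Liam.
Nothing further is reachable.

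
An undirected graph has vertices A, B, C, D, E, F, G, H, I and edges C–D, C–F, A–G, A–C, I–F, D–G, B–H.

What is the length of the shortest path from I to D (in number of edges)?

3

Distance 0: I.
Distance 1: F.
Distance 2: C.
Distance 3: A, D — contains D.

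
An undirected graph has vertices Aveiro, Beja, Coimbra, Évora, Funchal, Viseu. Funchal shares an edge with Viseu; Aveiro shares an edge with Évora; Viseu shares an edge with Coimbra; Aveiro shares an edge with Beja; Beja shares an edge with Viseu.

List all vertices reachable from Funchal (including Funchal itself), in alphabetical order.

Start at Funchal.
Its neighbours: Viseu.
Then their neighbours: Beja, Coimbra.
Then next layer: Aveiro.
Then next layer: Évora.
Every vertex is now reached.

Aveiro, Beja, Coimbra, Évora, Funchal, Viseu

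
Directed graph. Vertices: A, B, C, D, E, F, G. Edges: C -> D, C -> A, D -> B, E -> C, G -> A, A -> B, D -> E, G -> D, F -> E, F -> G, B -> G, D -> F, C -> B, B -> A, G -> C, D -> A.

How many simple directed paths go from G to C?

3

G→C
G→D→E→C
G→D→F→E→C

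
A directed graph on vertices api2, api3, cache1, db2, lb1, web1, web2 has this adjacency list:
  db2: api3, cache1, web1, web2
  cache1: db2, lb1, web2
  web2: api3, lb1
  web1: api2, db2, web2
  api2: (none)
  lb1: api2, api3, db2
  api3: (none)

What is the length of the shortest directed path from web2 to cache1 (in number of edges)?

3

Distance 0: web2.
Distance 1: api3, lb1.
Distance 2: api2, db2.
Distance 3: cache1, web1 — contains cache1.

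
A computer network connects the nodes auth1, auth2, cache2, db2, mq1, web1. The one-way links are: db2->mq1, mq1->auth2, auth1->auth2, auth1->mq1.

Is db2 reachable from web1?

web1 has no outgoing edges, so nothing is reachable from it.

No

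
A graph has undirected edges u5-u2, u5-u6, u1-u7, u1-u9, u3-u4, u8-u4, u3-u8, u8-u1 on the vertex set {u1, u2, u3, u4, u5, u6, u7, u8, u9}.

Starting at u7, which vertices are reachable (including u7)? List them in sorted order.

u1, u3, u4, u7, u8, u9

Start at u7.
Its neighbours: u1.
Then their neighbours: u8, u9.
Then next layer: u3, u4.
Nothing further is reachable.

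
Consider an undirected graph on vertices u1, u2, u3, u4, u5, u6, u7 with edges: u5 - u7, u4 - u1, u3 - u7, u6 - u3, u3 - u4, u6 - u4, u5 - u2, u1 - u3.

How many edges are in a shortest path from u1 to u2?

4

Distance 0: u1.
Distance 1: u3, u4.
Distance 2: u6, u7.
Distance 3: u5.
Distance 4: u2 — contains u2.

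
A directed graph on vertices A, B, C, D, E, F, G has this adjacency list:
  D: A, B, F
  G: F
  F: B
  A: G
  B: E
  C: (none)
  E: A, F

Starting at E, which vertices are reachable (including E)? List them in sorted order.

A, B, E, F, G

Start at E.
Its neighbours: A, F.
Then their neighbours: B, G.
Nothing further is reachable.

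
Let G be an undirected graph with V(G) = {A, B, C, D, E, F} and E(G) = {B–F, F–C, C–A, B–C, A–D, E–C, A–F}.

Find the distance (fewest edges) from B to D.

3

Distance 0: B.
Distance 1: C, F.
Distance 2: A, E.
Distance 3: D — contains D.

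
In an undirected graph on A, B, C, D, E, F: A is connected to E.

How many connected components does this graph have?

5

From A: component {A, E}.
From B: component {B}.
From C: component {C}.
From D: component {D}.
From F: component {F}.
That's 5 components.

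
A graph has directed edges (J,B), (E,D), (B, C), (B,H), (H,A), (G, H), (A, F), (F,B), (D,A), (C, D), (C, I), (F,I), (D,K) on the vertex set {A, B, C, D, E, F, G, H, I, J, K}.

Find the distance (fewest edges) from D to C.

Distance 0: D.
Distance 1: A, K.
Distance 2: F.
Distance 3: B, I.
Distance 4: C, H — contains C.

4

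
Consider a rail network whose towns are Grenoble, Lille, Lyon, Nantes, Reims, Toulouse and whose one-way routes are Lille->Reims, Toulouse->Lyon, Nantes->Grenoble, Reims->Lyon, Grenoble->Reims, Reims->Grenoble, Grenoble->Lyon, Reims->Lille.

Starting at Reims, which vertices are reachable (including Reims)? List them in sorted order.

Start at Reims.
Its neighbours: Grenoble, Lille, Lyon.
Nothing further is reachable.

Grenoble, Lille, Lyon, Reims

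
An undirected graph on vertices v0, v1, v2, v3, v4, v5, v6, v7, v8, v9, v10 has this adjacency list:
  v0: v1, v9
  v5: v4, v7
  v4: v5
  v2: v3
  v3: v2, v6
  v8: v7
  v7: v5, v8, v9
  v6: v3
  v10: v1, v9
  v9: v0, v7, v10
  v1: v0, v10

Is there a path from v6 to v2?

Explore from v6.
Distance 1: reach v3.
Distance 2: reach v2.
Found v2.

Yes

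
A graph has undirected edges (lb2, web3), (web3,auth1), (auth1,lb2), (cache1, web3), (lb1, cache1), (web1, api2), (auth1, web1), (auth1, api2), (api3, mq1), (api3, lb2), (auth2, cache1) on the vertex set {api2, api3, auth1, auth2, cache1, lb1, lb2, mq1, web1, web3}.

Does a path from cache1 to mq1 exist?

Yes

Explore from cache1.
Distance 1: reach auth2, lb1, web3.
Distance 2: reach auth1, lb2.
Distance 3: reach api2, api3, web1.
Distance 4: reach mq1.
Found mq1.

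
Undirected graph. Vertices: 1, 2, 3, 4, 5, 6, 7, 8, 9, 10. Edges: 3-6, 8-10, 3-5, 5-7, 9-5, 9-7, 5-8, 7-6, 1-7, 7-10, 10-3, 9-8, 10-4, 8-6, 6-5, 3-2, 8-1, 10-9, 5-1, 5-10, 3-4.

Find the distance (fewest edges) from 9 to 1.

2

Distance 0: 9.
Distance 1: 5, 7, 8, 10.
Distance 2: 1, 3, 4, 6 — contains 1.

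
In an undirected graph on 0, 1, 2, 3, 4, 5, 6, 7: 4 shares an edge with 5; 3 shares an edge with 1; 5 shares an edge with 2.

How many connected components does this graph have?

5

From 0: component {0}.
From 1: component {1, 3}.
From 2: component {2, 4, 5}.
From 6: component {6}.
From 7: component {7}.
That's 5 components.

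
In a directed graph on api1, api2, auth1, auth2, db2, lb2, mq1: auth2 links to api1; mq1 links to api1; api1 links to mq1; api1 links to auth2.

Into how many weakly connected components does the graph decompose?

From api1: component {api1, auth2, mq1}.
From api2: component {api2}.
From auth1: component {auth1}.
From db2: component {db2}.
From lb2: component {lb2}.
That's 5 components.

5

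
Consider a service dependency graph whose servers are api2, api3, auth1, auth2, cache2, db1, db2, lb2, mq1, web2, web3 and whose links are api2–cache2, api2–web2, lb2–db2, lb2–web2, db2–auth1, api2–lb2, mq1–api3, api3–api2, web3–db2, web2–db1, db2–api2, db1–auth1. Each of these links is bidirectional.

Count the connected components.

2

From api2: component {api2, api3, auth1, cache2, db1, db2, lb2, mq1, web2, web3}.
From auth2: component {auth2}.
That's 2 components.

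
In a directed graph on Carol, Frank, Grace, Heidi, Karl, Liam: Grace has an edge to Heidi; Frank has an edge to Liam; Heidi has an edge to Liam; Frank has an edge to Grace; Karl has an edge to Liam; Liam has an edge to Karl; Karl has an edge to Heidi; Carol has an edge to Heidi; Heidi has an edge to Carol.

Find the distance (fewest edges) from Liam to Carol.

Distance 0: Liam.
Distance 1: Karl.
Distance 2: Heidi.
Distance 3: Carol — contains Carol.

3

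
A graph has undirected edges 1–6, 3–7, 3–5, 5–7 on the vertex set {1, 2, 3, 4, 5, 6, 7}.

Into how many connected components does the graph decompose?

4

From 1: component {1, 6}.
From 2: component {2}.
From 3: component {3, 5, 7}.
From 4: component {4}.
That's 4 components.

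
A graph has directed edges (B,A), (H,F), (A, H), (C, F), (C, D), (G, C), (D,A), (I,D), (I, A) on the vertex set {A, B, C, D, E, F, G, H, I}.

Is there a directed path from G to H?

Yes

Explore from G.
Distance 1: reach C.
Distance 2: reach D, F.
Distance 3: reach A.
Distance 4: reach H.
Found H.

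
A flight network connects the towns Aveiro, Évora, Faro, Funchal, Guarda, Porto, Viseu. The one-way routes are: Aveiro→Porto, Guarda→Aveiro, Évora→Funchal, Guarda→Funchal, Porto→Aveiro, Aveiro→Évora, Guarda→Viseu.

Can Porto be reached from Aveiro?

Yes

Explore from Aveiro.
Distance 1: reach Évora, Porto.
Found Porto.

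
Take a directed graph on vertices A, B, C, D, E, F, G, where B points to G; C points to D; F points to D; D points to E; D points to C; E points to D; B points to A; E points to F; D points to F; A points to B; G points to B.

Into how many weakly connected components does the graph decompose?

2

From A: component {A, B, G}.
From C: component {C, D, E, F}.
That's 2 components.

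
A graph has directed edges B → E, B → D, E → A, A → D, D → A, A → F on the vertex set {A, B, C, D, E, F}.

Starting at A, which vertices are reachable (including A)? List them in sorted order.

Start at A.
Its neighbours: D, F.
Nothing further is reachable.

A, D, F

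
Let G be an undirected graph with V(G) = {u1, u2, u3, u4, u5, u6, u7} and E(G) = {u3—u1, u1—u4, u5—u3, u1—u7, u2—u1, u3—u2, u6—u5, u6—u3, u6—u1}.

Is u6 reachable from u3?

Yes

Explore from u3.
Distance 1: reach u1, u2, u5, u6.
Found u6.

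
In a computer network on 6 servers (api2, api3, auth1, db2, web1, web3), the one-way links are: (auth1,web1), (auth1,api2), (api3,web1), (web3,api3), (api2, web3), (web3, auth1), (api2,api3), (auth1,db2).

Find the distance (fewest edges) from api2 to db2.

Distance 0: api2.
Distance 1: api3, web3.
Distance 2: auth1, web1.
Distance 3: db2 — contains db2.

3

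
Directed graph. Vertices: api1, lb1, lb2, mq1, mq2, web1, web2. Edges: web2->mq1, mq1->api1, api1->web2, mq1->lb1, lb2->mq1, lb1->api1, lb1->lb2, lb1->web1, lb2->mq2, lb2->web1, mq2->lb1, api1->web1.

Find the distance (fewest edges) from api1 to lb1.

3

Distance 0: api1.
Distance 1: web1, web2.
Distance 2: mq1.
Distance 3: lb1 — contains lb1.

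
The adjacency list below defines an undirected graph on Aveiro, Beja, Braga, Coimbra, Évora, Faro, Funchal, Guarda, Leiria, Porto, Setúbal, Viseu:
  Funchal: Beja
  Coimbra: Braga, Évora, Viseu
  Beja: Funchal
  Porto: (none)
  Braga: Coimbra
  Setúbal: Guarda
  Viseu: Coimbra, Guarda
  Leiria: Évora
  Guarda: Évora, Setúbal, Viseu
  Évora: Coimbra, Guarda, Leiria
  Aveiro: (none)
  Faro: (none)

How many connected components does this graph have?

From Aveiro: component {Aveiro}.
From Beja: component {Beja, Funchal}.
From Braga: component {Braga, Coimbra, Évora, Guarda, Leiria, Setúbal, Viseu}.
From Faro: component {Faro}.
From Porto: component {Porto}.
That's 5 components.

5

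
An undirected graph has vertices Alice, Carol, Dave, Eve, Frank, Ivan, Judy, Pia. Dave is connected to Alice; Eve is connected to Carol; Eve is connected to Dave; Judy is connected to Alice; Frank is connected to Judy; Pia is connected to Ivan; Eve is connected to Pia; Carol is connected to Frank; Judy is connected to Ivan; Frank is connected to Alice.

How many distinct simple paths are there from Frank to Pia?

6

Frank–Alice–Dave–Eve–Pia
Frank–Alice–Judy–Ivan–Pia
Frank–Carol–Eve–Dave–Alice–Judy–Ivan–Pia
Frank–Carol–Eve–Pia
Frank–Judy–Alice–Dave–Eve–Pia
Frank–Judy–Ivan–Pia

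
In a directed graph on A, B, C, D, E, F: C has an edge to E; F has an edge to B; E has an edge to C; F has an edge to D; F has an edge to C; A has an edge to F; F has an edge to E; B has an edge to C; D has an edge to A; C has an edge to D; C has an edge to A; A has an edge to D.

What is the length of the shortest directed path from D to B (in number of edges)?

3

Distance 0: D.
Distance 1: A.
Distance 2: F.
Distance 3: B, C, E — contains B.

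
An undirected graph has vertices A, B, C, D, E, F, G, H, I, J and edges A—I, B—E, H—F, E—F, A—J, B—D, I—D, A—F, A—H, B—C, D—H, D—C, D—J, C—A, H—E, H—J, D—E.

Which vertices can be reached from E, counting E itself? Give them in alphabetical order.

A, B, C, D, E, F, H, I, J

Start at E.
Its neighbours: B, D, F, H.
Then their neighbours: A, C, I, J.
Nothing further is reachable.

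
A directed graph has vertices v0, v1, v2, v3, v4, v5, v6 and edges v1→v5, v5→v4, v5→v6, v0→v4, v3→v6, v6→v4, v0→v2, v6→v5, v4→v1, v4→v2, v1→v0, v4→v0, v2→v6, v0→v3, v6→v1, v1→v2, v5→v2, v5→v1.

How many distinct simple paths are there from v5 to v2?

17

v5→v1→v0→v2
v5→v1→v0→v3→v6→v4→v2
v5→v1→v0→v4→v2
v5→v1→v2
v5→v2
v5→v4→v0→v2
v5→v4→v0→v3→v6→v1→v2
v5→v4→v1→v0→v2
... and 9 more.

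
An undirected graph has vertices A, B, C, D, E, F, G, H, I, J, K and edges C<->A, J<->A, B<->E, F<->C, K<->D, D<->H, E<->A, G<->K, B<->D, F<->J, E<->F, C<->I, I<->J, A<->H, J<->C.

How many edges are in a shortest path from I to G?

6

Distance 0: I.
Distance 1: C, J.
Distance 2: A, F.
Distance 3: E, H.
Distance 4: B, D.
Distance 5: K.
Distance 6: G — contains G.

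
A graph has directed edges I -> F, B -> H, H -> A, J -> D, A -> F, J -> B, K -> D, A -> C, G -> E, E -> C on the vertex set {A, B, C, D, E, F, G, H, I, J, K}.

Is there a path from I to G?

Explore from I.
Distance 1: reach F.
The search from I is exhausted; no directed path reaches G.

No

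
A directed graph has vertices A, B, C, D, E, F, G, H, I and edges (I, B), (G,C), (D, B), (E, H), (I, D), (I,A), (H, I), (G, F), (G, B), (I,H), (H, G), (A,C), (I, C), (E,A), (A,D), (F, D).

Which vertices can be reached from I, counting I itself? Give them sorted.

Start at I.
Its neighbours: A, B, C, D, H.
Then their neighbours: G.
Then next layer: F.
Nothing further is reachable.

A, B, C, D, F, G, H, I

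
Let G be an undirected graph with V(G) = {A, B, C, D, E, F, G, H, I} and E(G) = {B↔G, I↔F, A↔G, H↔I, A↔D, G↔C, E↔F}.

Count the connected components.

2

From A: component {A, B, C, D, G}.
From E: component {E, F, H, I}.
That's 2 components.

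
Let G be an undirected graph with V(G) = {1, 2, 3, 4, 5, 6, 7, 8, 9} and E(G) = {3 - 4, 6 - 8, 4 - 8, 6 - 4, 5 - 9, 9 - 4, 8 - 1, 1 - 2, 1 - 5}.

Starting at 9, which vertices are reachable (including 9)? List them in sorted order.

1, 2, 3, 4, 5, 6, 8, 9

Start at 9.
Its neighbours: 4, 5.
Then their neighbours: 1, 3, 6, 8.
Then next layer: 2.
Nothing further is reachable.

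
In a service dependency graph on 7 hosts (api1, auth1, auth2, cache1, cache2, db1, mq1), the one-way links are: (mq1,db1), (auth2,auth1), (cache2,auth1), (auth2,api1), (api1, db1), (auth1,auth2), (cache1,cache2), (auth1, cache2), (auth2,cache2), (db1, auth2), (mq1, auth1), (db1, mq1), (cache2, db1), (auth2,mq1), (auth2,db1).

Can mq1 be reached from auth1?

Yes

Explore from auth1.
Distance 1: reach auth2, cache2.
Distance 2: reach api1, db1, mq1.
Found mq1.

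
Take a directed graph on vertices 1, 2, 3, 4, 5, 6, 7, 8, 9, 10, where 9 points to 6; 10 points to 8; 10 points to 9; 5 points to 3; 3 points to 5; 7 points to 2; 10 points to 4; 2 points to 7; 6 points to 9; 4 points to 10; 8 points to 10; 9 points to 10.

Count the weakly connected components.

From 1: component {1}.
From 2: component {2, 7}.
From 3: component {3, 5}.
From 4: component {4, 6, 8, 9, 10}.
That's 4 components.

4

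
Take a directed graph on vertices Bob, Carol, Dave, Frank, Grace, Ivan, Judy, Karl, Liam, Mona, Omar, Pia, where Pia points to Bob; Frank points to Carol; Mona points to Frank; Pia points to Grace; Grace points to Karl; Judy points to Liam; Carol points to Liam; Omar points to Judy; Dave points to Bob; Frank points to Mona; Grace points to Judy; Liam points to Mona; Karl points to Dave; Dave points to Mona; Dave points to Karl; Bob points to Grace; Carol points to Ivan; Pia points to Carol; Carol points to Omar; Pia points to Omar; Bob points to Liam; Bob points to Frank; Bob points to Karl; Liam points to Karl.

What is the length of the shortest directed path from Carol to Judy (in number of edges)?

Distance 0: Carol.
Distance 1: Ivan, Liam, Omar.
Distance 2: Judy, Karl, Mona — contains Judy.

2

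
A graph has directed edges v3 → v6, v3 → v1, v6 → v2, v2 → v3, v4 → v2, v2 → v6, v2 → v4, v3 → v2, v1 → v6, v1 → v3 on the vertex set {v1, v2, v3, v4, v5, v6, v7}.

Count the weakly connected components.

From v1: component {v1, v2, v3, v4, v6}.
From v5: component {v5}.
From v7: component {v7}.
That's 3 components.

3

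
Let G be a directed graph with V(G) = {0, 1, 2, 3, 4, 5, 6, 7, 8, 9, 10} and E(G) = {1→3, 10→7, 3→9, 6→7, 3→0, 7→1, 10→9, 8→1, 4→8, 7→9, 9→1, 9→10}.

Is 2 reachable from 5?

5 has no outgoing edges, so nothing is reachable from it.

No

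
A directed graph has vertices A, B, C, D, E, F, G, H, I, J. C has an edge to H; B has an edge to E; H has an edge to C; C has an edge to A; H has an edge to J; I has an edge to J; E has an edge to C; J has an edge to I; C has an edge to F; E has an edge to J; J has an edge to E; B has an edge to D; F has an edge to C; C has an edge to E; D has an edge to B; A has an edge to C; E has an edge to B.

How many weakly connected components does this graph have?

From A: component {A, B, C, D, E, F, H, I, J}.
From G: component {G}.
That's 2 components.

2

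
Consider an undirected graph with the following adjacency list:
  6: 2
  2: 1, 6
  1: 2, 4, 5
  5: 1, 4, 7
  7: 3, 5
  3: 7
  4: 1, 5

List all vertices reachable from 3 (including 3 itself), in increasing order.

1, 2, 3, 4, 5, 6, 7

Start at 3.
Its neighbours: 7.
Then their neighbours: 5.
Then next layer: 1, 4.
Then next layer: 2.
Then next layer: 6.
Every vertex is now reached.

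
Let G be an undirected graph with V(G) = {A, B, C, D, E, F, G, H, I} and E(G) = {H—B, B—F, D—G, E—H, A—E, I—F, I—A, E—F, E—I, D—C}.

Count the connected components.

2

From A: component {A, B, E, F, H, I}.
From C: component {C, D, G}.
That's 2 components.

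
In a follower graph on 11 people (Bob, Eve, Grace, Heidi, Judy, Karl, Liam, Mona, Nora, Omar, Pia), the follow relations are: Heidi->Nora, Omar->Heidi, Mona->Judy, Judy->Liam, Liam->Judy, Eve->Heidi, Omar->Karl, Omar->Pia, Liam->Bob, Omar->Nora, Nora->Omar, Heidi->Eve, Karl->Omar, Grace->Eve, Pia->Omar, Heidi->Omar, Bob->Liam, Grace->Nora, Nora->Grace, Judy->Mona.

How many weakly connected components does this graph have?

2

From Bob: component {Bob, Judy, Liam, Mona}.
From Eve: component {Eve, Grace, Heidi, Karl, Nora, Omar, Pia}.
That's 2 components.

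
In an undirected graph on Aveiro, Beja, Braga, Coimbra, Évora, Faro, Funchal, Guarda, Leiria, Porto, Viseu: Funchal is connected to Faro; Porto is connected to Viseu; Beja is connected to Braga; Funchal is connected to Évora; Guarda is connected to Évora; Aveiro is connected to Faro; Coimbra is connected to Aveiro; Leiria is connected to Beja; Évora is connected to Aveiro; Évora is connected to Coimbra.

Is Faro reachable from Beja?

Explore from Beja.
Distance 1: reach Braga, Leiria.
The search is exhausted without reaching Faro; it lies in a different component.

No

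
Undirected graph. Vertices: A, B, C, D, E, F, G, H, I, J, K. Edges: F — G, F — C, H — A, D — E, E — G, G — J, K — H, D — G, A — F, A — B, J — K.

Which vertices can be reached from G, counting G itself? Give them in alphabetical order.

Start at G.
Its neighbours: D, E, F, J.
Then their neighbours: A, C, K.
Then next layer: B, H.
Nothing further is reachable.

A, B, C, D, E, F, G, H, J, K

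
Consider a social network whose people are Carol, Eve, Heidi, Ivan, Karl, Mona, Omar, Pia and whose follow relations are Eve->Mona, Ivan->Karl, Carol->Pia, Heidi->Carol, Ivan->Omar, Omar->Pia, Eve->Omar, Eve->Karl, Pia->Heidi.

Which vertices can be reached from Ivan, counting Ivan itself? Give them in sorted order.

Carol, Heidi, Ivan, Karl, Omar, Pia

Start at Ivan.
Its neighbours: Karl, Omar.
Then their neighbours: Pia.
Then next layer: Heidi.
Then next layer: Carol.
Nothing further is reachable.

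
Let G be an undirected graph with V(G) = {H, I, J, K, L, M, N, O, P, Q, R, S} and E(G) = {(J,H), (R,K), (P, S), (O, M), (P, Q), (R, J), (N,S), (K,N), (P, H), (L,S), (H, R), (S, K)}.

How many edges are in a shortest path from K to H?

Distance 0: K.
Distance 1: N, R, S.
Distance 2: H, J, L, P — contains H.

2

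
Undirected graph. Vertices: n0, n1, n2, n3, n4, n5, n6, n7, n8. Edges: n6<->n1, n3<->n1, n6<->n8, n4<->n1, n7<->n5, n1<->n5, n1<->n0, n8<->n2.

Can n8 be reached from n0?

Yes

Explore from n0.
Distance 1: reach n1.
Distance 2: reach n3, n4, n5, n6.
Distance 3: reach n7, n8.
Found n8.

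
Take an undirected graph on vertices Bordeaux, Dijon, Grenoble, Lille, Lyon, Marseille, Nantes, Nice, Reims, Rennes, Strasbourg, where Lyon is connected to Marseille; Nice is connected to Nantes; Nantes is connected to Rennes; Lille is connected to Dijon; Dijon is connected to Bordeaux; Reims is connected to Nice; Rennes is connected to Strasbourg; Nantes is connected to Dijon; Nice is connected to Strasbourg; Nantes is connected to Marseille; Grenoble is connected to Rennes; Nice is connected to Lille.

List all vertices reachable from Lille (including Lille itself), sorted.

Bordeaux, Dijon, Grenoble, Lille, Lyon, Marseille, Nantes, Nice, Reims, Rennes, Strasbourg

Start at Lille.
Its neighbours: Dijon, Nice.
Then their neighbours: Bordeaux, Nantes, Reims, Strasbourg.
Then next layer: Marseille, Rennes.
Then next layer: Grenoble, Lyon.
Every vertex is now reached.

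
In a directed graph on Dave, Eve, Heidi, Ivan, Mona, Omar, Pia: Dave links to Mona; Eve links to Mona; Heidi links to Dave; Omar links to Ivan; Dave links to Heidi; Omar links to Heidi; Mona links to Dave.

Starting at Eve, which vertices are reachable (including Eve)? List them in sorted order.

Dave, Eve, Heidi, Mona

Start at Eve.
Its neighbours: Mona.
Then their neighbours: Dave.
Then next layer: Heidi.
Nothing further is reachable.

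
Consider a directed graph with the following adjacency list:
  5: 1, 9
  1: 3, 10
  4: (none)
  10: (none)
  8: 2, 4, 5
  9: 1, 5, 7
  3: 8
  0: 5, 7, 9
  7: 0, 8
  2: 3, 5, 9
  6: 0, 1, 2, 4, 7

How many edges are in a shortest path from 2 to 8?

2

Distance 0: 2.
Distance 1: 3, 5, 9.
Distance 2: 1, 7, 8 — contains 8.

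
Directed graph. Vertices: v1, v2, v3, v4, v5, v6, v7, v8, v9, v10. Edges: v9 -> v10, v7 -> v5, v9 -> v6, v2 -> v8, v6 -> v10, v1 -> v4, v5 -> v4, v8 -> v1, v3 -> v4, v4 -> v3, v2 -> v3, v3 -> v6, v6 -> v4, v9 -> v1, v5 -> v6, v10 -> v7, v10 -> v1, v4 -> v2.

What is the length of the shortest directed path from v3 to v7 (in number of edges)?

3

Distance 0: v3.
Distance 1: v4, v6.
Distance 2: v2, v10.
Distance 3: v1, v7, v8 — contains v7.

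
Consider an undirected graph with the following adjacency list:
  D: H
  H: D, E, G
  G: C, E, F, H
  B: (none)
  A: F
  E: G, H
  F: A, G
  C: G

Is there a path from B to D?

No

B has no edges, so nothing is reachable from it.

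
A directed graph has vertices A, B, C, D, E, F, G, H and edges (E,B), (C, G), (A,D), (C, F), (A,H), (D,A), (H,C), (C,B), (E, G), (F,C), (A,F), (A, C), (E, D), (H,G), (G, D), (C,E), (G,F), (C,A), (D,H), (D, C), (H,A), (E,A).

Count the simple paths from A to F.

A→C→E→D→H→G→F
A→C→E→G→F
A→C→F
A→C→G→F
A→D→C→E→G→F
A→D→C→F
A→D→C→G→F
A→D→H→C→E→G→F
... and 9 more.

17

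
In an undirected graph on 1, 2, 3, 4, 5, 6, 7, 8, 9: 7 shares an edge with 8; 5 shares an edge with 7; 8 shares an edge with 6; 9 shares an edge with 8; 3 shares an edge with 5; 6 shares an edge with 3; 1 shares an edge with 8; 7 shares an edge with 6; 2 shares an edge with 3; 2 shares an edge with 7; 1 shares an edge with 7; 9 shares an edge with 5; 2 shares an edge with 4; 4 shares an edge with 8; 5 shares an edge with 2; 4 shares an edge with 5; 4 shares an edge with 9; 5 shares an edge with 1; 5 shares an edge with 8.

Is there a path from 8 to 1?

Explore from 8.
Distance 1: reach 1, 4, 5, 6, 7, 9.
Found 1.

Yes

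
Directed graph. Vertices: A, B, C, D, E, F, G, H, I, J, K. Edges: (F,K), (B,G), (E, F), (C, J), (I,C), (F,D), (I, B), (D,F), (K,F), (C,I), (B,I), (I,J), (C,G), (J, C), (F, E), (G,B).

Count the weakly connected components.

From A: component {A}.
From B: component {B, C, G, I, J}.
From D: component {D, E, F, K}.
From H: component {H}.
That's 4 components.

4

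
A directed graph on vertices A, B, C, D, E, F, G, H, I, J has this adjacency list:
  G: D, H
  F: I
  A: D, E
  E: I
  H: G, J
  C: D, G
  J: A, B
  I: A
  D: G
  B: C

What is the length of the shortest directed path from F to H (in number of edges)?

5

Distance 0: F.
Distance 1: I.
Distance 2: A.
Distance 3: D, E.
Distance 4: G.
Distance 5: H — contains H.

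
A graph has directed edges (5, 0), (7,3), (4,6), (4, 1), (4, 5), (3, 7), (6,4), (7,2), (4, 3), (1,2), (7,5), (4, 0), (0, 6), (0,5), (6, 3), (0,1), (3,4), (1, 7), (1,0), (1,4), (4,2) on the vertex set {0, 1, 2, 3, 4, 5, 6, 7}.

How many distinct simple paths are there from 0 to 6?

3

0→1→4→6
0→1→7→3→4→6
0→6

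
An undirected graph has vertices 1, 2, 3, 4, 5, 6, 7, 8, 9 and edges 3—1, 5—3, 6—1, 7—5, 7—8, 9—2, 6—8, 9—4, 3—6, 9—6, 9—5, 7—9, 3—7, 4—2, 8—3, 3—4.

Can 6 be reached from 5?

Yes

Explore from 5.
Distance 1: reach 3, 7, 9.
Distance 2: reach 1, 2, 4, 6, 8.
Found 6.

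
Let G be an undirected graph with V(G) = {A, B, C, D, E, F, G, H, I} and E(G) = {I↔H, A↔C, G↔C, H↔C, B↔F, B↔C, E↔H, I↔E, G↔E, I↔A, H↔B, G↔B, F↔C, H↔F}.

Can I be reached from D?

No

D has no edges, so nothing is reachable from it.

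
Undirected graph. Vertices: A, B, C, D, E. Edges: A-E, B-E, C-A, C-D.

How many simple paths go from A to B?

A–E–B

1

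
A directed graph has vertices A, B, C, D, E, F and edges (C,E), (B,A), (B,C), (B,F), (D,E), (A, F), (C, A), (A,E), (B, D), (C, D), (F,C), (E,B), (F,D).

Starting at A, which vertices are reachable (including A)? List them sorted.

A, B, C, D, E, F

Start at A.
Its neighbours: E, F.
Then their neighbours: B, C, D.
Every vertex is now reached.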